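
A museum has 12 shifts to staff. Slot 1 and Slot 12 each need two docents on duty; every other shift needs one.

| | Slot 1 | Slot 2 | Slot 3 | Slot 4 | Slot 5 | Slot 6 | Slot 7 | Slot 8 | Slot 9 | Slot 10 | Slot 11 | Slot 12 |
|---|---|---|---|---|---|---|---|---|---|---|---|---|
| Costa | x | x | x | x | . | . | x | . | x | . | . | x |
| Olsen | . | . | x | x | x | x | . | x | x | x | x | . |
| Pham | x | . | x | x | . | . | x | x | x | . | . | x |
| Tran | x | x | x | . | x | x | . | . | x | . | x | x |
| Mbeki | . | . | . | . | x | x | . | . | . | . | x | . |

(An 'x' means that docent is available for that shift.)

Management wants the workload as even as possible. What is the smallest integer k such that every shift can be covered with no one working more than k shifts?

3

With 5 docents and 14 worker-slots to fill, someone must work at least ⌈14/5⌉ = 3 shifts, so k ≥ 3.
k = 3 works: Slot 1→Costa+Pham, Slot 2→Costa, Slot 3→Pham, Slot 4→Olsen, Slot 5→Tran, Slot 6→Mbeki, Slot 7→Costa, Slot 8→Olsen, Slot 9→Tran, Slot 10→Olsen, Slot 11→Mbeki, Slot 12→Pham+Tran.
Loads: Costa 3, Olsen 3, Pham 3, Tran 3, Mbeki 2 — all ≤ 3.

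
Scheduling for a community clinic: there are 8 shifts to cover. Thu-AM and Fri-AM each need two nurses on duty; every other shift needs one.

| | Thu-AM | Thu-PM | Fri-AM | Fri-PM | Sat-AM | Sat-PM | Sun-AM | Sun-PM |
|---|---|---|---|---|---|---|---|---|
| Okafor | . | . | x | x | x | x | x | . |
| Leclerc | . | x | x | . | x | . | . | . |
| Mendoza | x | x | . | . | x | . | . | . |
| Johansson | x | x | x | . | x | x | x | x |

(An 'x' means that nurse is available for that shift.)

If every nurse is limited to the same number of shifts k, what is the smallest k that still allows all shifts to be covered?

With 4 nurses and 10 worker-slots to fill, someone must work at least ⌈10/4⌉ = 3 shifts, so k ≥ 3.
k = 3 works: Thu-AM→Mendoza+Johansson, Thu-PM→Leclerc, Fri-AM→Leclerc+Johansson, Fri-PM→Okafor, Sat-AM→Leclerc, Sat-PM→Okafor, Sun-AM→Okafor, Sun-PM→Johansson.
Loads: Okafor 3, Leclerc 3, Mendoza 1, Johansson 3 — all ≤ 3.

3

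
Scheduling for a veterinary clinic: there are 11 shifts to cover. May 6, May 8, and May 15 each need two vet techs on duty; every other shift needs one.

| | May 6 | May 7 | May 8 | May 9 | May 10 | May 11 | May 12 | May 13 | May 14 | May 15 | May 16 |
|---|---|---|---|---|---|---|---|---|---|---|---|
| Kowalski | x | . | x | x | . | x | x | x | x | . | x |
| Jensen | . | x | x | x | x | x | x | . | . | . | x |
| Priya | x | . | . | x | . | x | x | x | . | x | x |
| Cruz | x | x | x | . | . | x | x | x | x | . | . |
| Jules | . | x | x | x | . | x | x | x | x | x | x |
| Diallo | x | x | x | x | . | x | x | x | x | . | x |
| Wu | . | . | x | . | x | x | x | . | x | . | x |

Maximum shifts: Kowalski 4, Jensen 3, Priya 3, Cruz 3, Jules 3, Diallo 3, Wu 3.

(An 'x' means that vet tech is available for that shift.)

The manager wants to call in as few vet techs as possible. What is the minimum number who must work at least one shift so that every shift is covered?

14 slots to fill and no one can take more than 4, so at least ⌈14/4⌉ = 4 vet techs are needed.
Any 4 vet techs together have capacity at most 4+3+3+3 = 13 < 14 slots, so 4 can never suffice.
Kowalski, Jensen, Priya, Cruz, and Jules alone can cover everything: May 6→Kowalski+Priya, May 7→Jensen, May 8→Cruz+Jules, May 9→Kowalski, May 10→Jensen, May 11→Priya, May 12→Cruz, May 13→Kowalski, May 14→Kowalski, May 15→Priya+Jules, May 16→Jensen.

5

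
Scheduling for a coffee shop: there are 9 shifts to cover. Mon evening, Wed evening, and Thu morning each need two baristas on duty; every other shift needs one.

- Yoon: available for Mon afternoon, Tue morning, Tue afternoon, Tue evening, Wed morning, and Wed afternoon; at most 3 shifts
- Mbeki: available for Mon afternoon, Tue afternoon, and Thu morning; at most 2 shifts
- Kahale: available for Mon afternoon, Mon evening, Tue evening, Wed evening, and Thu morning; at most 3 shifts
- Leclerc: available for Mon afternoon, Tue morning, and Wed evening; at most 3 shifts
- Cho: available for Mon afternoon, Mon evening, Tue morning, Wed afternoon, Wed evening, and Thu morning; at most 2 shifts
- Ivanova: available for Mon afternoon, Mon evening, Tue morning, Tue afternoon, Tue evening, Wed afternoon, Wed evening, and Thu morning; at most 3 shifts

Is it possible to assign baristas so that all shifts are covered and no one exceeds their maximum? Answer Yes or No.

Yes

Wed morning can only be covered by Yoon, so that assignment is forced.
One valid schedule: Mon afternoon→Mbeki, Mon evening→Kahale+Cho, Tue morning→Leclerc, Tue afternoon→Yoon, Tue evening→Yoon, Wed morning→Yoon, Wed afternoon→Cho, Wed evening→Kahale+Leclerc, Thu morning→Mbeki+Kahale.
Loads: Yoon 3/3, Mbeki 2/2, Kahale 3/3, Leclerc 2/3, Cho 2/2, Ivanova 0/3 — all within limits.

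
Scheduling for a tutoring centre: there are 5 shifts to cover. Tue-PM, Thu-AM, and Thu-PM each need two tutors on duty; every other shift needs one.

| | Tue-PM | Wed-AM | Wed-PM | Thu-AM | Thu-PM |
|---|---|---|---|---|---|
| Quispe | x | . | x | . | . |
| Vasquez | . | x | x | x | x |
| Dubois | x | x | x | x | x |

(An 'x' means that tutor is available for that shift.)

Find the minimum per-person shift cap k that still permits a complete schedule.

3

With 3 tutors and 8 worker-slots to fill, someone must work at least ⌈8/3⌉ = 3 shifts, so k ≥ 3.
k = 3 works: Tue-PM→Quispe+Dubois, Wed-AM→Vasquez, Wed-PM→Quispe, Thu-AM→Vasquez+Dubois, Thu-PM→Vasquez+Dubois.
Loads: Quispe 2, Vasquez 3, Dubois 3 — all ≤ 3.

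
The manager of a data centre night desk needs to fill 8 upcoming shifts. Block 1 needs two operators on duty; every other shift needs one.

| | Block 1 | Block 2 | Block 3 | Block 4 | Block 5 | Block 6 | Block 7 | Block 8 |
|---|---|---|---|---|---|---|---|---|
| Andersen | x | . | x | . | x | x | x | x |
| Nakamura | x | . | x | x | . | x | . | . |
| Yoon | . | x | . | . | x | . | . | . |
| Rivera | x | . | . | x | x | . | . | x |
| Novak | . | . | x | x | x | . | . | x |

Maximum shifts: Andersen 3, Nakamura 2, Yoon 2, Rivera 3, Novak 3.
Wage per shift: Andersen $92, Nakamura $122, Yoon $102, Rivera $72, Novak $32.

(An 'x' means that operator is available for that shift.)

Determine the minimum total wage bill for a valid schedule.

$618

Block 2 can only be covered by Yoon, so that assignment is forced.
Block 7 can only be covered by Andersen, so that assignment is forced.
Picking the cheapest available operator for each shift independently would cost $578, but that ignores the shift limits.
An optimal schedule: Block 1→Rivera+Andersen, Block 2→Yoon, Block 3→Novak, Block 4→Novak, Block 5→Rivera, Block 6→Andersen, Block 7→Andersen, Block 8→Novak.
Total: 72 + 92 + 102 + 32 + 32 + 72 + 92 + 92 + 32 = $618.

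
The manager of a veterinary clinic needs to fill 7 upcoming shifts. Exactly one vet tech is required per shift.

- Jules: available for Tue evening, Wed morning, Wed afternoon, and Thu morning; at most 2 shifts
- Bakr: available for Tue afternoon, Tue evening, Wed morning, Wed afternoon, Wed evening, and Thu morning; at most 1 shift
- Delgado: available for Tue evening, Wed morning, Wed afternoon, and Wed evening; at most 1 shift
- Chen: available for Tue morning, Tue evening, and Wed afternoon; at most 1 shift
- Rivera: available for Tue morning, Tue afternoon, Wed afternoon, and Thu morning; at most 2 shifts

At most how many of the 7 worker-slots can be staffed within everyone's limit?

7

Total capacity across all vet techs is 2+1+1+1+2 = 7, and 7 slots are needed, so at most 7 can be filled.
An assignment achieving 7: Tue morning→Chen, Tue afternoon→Bakr, Tue evening→Jules, Wed morning→Jules, Wed afternoon→Rivera, Wed evening→Delgado, Thu morning→Rivera.
Loads: Jules 2/2, Bakr 1/1, Delgado 1/1, Chen 1/1, Rivera 2/2.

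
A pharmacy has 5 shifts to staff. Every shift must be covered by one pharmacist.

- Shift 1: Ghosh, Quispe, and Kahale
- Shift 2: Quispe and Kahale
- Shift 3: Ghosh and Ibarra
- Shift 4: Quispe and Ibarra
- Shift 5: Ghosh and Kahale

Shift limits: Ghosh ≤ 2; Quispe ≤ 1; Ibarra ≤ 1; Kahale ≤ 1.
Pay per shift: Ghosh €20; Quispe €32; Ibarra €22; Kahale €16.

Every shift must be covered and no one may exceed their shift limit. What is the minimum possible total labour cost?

€110

Picking the cheapest available pharmacist for each shift independently would cost €90, but that ignores the shift limits.
An optimal schedule: Shift 1→Kahale, Shift 2→Quispe, Shift 3→Ghosh, Shift 4→Ibarra, Shift 5→Ghosh.
Total: 16 + 32 + 20 + 22 + 20 = €110.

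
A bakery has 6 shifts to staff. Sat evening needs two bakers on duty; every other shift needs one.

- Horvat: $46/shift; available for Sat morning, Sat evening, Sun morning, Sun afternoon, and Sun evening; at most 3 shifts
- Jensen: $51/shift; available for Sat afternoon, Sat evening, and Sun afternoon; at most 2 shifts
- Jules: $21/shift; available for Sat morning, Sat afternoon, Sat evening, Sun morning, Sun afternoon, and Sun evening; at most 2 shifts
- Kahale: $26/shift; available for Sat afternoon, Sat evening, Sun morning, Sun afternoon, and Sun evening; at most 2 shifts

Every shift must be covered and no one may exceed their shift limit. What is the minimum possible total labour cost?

$232

Picking the cheapest available baker for each shift independently would cost $152, but that ignores the shift limits.
An optimal schedule: Sat morning→Jules, Sat afternoon→Jules, Sat evening→Kahale+Horvat, Sun morning→Kahale, Sun afternoon→Horvat, Sun evening→Horvat.
Total: 21 + 21 + 26 + 46 + 26 + 46 + 46 = $232.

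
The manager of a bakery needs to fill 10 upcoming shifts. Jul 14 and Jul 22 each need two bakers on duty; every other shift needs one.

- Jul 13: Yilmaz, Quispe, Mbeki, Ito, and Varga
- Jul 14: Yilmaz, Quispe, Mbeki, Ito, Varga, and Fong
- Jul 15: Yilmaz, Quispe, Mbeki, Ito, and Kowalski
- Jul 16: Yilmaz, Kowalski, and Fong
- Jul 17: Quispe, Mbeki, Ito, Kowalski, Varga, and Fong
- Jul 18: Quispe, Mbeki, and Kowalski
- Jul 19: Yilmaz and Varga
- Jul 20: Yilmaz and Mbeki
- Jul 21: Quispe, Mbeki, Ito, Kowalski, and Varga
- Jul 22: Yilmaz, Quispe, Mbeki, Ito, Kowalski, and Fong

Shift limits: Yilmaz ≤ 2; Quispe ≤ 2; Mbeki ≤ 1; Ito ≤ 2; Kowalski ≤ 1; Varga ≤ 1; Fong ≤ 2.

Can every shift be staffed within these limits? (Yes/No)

No

Total capacity is 2+2+1+2+1+1+2 = 11 but 12 worker-slots are needed — infeasible.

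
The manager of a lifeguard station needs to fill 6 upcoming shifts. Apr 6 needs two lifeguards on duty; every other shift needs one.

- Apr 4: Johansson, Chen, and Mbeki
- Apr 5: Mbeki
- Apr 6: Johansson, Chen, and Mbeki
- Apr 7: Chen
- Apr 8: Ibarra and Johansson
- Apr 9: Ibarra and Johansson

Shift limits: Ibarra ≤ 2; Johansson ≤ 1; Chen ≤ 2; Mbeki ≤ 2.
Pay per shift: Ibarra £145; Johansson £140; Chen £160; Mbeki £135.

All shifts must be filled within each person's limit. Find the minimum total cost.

£1020

Apr 5 can only be covered by Mbeki, so that assignment is forced.
Apr 7 can only be covered by Chen, so that assignment is forced.
Picking the cheapest available lifeguard for each shift independently would cost £985, but that ignores the shift limits.
An optimal schedule: Apr 4→Johansson, Apr 5→Mbeki, Apr 6→Chen+Mbeki, Apr 7→Chen, Apr 8→Ibarra, Apr 9→Ibarra.
Total: 140 + 135 + 160 + 135 + 160 + 145 + 145 = £1020.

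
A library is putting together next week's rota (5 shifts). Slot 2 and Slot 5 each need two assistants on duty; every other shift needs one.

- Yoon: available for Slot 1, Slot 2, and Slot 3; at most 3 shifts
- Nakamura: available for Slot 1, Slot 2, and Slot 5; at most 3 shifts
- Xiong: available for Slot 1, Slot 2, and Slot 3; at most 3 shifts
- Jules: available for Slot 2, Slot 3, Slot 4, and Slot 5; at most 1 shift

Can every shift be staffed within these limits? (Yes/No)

Total capacity is 10 and 7 slots are needed, so capacity alone doesn't rule it out.
Shifts {Slot 4, Slot 5} need 3 worker-slots in total, but the assistants available for any of those shifts (Nakamura and Jules) can supply at most 2 among them. So no valid schedule exists.

No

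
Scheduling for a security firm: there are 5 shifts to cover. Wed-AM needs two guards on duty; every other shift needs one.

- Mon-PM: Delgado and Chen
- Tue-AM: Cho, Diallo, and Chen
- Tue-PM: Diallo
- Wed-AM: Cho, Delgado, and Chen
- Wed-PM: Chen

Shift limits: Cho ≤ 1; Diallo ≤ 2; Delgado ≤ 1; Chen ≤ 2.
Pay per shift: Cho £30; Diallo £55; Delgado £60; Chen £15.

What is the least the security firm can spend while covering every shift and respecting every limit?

Tue-PM can only be covered by Diallo, so that assignment is forced.
Wed-PM can only be covered by Chen, so that assignment is forced.
Picking the cheapest available guard for each shift independently would cost £145, but that ignores the shift limits.
An optimal schedule: Mon-PM→Delgado, Tue-AM→Diallo, Tue-PM→Diallo, Wed-AM→Cho+Chen, Wed-PM→Chen.
Total: 60 + 55 + 55 + 30 + 15 + 15 = £230.

£230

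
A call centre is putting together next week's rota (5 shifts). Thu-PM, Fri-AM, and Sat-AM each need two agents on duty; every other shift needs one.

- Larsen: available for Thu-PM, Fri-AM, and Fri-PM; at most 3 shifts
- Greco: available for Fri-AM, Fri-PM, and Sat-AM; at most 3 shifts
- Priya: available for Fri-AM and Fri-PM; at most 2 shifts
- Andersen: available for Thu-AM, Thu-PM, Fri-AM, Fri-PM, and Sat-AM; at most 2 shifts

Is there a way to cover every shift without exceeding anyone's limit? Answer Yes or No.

No

Total capacity is 10 and 8 slots are needed, so capacity alone doesn't rule it out.
Shifts {Thu-AM, Thu-PM, Sat-AM} need 5 worker-slots in total, but the agents available for any of those shifts (Larsen, Greco, and Andersen) can supply at most 4 among them. So no valid schedule exists.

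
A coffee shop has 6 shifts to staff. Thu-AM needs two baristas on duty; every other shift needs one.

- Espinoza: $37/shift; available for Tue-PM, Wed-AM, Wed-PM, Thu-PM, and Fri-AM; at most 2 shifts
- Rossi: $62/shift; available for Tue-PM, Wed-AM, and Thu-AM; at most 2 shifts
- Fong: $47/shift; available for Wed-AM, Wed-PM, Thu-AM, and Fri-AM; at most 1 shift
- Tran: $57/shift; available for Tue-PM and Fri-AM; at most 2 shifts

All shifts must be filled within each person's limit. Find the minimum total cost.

Thu-AM can only be covered by Rossi and Fong, so that assignment is forced.
Thu-PM can only be covered by Espinoza, so that assignment is forced.
Picking the cheapest available barista for each shift independently would cost $294, but that ignores the shift limits.
An optimal schedule: Tue-PM→Tran, Wed-AM→Rossi, Wed-PM→Espinoza, Thu-AM→Rossi+Fong, Thu-PM→Espinoza, Fri-AM→Tran.
Total: 57 + 62 + 37 + 62 + 47 + 37 + 57 = $359.

$359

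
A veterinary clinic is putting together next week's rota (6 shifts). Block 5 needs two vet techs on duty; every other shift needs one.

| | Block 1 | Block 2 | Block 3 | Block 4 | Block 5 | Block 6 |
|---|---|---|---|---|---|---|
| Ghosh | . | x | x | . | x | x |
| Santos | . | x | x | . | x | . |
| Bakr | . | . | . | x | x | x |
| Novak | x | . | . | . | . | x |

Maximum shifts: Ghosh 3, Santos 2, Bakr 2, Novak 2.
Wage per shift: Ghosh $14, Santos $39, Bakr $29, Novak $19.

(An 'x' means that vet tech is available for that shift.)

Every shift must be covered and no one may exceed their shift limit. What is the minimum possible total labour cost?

Block 1 can only be covered by Novak, so that assignment is forced.
Block 4 can only be covered by Bakr, so that assignment is forced.
Picking the cheapest available vet tech for each shift independently would cost $133, but that ignores the shift limits.
An optimal schedule: Block 1→Novak, Block 2→Ghosh, Block 3→Ghosh, Block 4→Bakr, Block 5→Ghosh+Bakr, Block 6→Novak.
Total: 19 + 14 + 14 + 29 + 14 + 29 + 19 = $138.

$138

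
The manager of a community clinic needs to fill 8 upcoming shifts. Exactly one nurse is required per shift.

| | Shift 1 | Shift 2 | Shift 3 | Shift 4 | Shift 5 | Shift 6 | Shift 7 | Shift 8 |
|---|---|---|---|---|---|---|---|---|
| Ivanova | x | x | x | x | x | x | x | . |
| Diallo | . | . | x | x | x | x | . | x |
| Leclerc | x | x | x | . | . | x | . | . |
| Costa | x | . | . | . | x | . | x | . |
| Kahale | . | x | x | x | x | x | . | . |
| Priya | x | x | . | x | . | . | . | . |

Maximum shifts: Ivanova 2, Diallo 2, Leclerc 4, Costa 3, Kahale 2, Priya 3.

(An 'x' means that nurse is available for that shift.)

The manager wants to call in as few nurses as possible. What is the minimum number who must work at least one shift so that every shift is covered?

8 slots to fill and no one can take more than 4, so at least ⌈8/4⌉ = 2 nurses are needed.
Any 2 nurses together have capacity at most 4+3 = 7 < 8 slots, so 2 can never suffice.
Ivanova, Diallo, and Leclerc alone can cover everything: Shift 1→Leclerc, Shift 2→Leclerc, Shift 3→Leclerc, Shift 4→Ivanova, Shift 5→Diallo, Shift 6→Leclerc, Shift 7→Ivanova, Shift 8→Diallo.

3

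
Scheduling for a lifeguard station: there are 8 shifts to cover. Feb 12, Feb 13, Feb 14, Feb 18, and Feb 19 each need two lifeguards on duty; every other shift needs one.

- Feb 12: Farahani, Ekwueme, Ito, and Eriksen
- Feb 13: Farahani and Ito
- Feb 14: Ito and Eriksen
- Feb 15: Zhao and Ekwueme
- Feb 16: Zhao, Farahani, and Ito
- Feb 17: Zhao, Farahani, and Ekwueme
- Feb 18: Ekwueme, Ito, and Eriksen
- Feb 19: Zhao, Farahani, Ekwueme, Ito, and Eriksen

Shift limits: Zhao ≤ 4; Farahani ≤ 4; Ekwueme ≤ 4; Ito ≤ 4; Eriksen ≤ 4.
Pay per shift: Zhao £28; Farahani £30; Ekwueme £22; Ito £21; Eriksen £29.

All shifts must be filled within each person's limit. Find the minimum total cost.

£315

Feb 13 can only be covered by Farahani and Ito, so that assignment is forced.
Feb 14 can only be covered by Ito and Eriksen, so that assignment is forced.
Picking the cheapest available lifeguard for each shift independently would cost £295, but that ignores the shift limits.
An optimal schedule: Feb 12→Ito+Ekwueme, Feb 13→Ito+Farahani, Feb 14→Ito+Eriksen, Feb 15→Ekwueme, Feb 16→Zhao, Feb 17→Zhao, Feb 18→Ito+Ekwueme, Feb 19→Ekwueme+Zhao.
Total: 21 + 22 + 21 + 30 + 21 + 29 + 22 + 28 + 28 + 21 + 22 + 22 + 28 = £315.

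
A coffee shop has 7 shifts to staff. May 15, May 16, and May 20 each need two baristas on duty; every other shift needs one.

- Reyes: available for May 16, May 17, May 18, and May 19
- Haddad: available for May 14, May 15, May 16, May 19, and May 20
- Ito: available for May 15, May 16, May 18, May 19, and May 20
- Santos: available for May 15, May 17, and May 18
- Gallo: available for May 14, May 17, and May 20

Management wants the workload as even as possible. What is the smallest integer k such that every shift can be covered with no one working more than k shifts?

2

With 5 baristas and 10 worker-slots to fill, someone must work at least ⌈10/5⌉ = 2 shifts, so k ≥ 2.
k = 2 works: May 14→Haddad, May 15→Haddad+Santos, May 16→Reyes+Ito, May 17→Gallo, May 18→Santos, May 19→Reyes, May 20→Ito+Gallo.
Loads: Reyes 2, Haddad 2, Ito 2, Santos 2, Gallo 2 — all ≤ 2.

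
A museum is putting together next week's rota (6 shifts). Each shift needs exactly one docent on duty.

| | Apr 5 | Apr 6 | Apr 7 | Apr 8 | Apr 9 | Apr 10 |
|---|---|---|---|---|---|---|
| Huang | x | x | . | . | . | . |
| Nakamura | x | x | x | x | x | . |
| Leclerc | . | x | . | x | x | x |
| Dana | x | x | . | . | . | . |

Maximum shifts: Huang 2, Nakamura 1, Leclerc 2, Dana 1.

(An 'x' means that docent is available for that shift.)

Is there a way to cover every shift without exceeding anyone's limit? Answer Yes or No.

No

Total capacity is 6 and 6 slots are needed, so capacity alone doesn't rule it out.
Shifts {Apr 7, Apr 8, Apr 9, Apr 10} need 4 worker-slots in total, but the docents available for any of those shifts (Nakamura and Leclerc) can supply at most 3 among them. So no valid schedule exists.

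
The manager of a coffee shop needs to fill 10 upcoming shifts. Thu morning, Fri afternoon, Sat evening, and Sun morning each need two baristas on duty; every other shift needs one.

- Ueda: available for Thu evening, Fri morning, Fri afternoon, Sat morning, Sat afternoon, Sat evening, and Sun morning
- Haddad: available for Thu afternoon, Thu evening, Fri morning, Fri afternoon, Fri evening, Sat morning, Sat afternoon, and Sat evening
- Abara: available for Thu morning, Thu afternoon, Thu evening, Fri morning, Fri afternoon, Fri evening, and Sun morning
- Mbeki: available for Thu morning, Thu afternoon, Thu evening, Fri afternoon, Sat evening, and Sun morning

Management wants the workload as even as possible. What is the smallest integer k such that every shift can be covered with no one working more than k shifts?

With 4 baristas and 14 worker-slots to fill, someone must work at least ⌈14/4⌉ = 4 shifts, so k ≥ 4.
k = 4 works: Thu morning→Abara+Mbeki, Thu afternoon→Haddad, Thu evening→Haddad, Fri morning→Ueda, Fri afternoon→Abara+Mbeki, Fri evening→Haddad, Sat morning→Ueda, Sat afternoon→Ueda, Sat evening→Ueda+Haddad, Sun morning→Abara+Mbeki.
Loads: Ueda 4, Haddad 4, Abara 3, Mbeki 3 — all ≤ 4.

4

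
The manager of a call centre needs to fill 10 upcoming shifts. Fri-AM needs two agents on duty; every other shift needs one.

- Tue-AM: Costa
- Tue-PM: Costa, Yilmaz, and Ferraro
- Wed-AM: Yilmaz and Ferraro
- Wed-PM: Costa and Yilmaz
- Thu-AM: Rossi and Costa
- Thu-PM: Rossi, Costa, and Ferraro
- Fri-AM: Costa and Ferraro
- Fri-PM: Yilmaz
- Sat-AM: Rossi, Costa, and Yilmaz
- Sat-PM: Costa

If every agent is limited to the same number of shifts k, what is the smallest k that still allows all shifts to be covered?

With 4 agents and 11 worker-slots to fill, someone must work at least ⌈11/4⌉ = 3 shifts, so k ≥ 3.
k = 3 works: Tue-AM→Costa, Tue-PM→Ferraro, Wed-AM→Yilmaz, Wed-PM→Yilmaz, Thu-AM→Rossi, Thu-PM→Rossi, Fri-AM→Costa+Ferraro, Fri-PM→Yilmaz, Sat-AM→Rossi, Sat-PM→Costa.
Loads: Rossi 3, Costa 3, Yilmaz 3, Ferraro 2 — all ≤ 3.

3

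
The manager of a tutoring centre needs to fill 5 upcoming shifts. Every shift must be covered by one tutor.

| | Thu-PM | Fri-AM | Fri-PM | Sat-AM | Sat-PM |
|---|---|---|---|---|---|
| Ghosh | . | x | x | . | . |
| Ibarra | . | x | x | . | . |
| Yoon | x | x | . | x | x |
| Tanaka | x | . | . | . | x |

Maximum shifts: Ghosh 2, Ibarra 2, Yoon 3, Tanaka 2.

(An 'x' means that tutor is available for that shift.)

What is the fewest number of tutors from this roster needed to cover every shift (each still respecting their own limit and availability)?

5 slots to fill and no one can take more than 3, so at least ⌈5/3⌉ = 2 tutors are needed.
Ghosh and Yoon alone can cover everything: Thu-PM→Yoon, Fri-AM→Ghosh, Fri-PM→Ghosh, Sat-AM→Yoon, Sat-PM→Yoon.

2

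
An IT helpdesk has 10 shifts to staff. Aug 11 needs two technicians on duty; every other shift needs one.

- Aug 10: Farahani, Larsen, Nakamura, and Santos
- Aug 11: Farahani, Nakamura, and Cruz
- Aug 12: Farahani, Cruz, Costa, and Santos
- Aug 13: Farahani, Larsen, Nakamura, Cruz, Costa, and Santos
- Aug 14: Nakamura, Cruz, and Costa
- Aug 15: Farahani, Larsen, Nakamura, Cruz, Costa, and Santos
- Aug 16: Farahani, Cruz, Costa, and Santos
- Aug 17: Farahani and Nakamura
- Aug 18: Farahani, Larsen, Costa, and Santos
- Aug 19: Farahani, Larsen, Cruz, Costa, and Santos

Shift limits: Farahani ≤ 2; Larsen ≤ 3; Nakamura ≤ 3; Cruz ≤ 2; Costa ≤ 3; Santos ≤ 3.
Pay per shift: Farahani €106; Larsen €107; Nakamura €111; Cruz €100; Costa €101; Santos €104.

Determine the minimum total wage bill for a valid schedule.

Picking the cheapest available technician for each shift independently would cost €1117, but that ignores the shift limits.
An optimal schedule: Aug 10→Santos, Aug 11→Cruz+Farahani, Aug 12→Costa, Aug 13→Santos, Aug 14→Cruz, Aug 15→Larsen, Aug 16→Costa, Aug 17→Farahani, Aug 18→Costa, Aug 19→Santos.
Total: 104 + 100 + 106 + 101 + 104 + 100 + 107 + 101 + 106 + 101 + 104 = €1134.

€1134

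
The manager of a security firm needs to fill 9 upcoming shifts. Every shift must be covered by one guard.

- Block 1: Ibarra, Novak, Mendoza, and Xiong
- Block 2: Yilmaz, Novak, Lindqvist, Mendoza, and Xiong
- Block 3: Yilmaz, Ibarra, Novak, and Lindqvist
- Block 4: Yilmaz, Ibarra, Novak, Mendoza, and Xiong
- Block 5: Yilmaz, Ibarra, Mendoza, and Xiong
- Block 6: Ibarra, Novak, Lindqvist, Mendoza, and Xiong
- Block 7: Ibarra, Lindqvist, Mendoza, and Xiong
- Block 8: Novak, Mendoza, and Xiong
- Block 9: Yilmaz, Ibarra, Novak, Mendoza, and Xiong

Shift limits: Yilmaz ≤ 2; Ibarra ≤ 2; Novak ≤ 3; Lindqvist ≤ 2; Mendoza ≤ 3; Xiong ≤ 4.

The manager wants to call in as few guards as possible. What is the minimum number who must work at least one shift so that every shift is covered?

9 slots to fill and no one can take more than 4, so at least ⌈9/4⌉ = 3 guards are needed.
Yilmaz, Novak, and Xiong alone can cover everything: Block 1→Novak, Block 2→Xiong, Block 3→Yilmaz, Block 4→Xiong, Block 5→Yilmaz, Block 6→Novak, Block 7→Xiong, Block 8→Novak, Block 9→Xiong.

3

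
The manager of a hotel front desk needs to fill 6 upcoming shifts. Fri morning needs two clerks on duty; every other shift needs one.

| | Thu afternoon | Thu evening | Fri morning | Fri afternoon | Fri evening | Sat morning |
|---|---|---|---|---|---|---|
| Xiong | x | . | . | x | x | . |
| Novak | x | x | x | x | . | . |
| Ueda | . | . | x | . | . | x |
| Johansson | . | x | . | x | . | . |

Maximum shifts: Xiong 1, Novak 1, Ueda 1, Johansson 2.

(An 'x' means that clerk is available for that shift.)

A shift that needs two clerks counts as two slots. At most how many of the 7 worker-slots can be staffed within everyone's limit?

Total capacity across all clerks is 1+1+1+2 = 5, and 7 slots are needed, so at most 5 can be filled.
An assignment achieving 5: Thu afternoon→Novak, Thu evening→Johansson, Fri afternoon→Johansson, Fri evening→Xiong, Sat morning→Ueda.
Loads: Xiong 1/1, Novak 1/1, Ueda 1/1, Johansson 2/2.

5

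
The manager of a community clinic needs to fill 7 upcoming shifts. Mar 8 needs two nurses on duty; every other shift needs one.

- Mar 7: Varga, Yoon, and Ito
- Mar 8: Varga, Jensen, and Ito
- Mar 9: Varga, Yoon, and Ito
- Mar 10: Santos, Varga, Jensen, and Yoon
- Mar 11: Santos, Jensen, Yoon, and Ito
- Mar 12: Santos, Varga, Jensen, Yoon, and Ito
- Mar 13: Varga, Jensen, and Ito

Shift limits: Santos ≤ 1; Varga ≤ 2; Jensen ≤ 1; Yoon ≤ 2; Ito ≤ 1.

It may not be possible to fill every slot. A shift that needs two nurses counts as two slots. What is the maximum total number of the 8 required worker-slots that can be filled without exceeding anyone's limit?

7

Total capacity across all nurses is 1+2+1+2+1 = 7, and 8 slots are needed, so at most 7 can be filled.
An assignment achieving 7: Mar 7→Varga, Mar 8→Varga+Jensen, Mar 9→Yoon, Mar 10→Santos, Mar 11→Yoon, Mar 13→Ito.
Loads: Santos 1/1, Varga 2/2, Jensen 1/1, Yoon 2/2, Ito 1/1.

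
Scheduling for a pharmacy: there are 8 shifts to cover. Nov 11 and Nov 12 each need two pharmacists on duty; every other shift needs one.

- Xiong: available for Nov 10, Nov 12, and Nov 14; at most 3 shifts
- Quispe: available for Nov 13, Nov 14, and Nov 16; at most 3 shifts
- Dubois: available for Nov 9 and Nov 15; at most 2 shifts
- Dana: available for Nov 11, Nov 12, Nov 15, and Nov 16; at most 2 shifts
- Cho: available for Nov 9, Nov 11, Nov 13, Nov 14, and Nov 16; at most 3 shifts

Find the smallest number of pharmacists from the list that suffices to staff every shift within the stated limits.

4

10 slots to fill and no one can take more than 3, so at least ⌈10/3⌉ = 4 pharmacists are needed.
Xiong, Dubois, Dana, and Cho alone can cover everything: Nov 9→Dubois, Nov 10→Xiong, Nov 11→Dana+Cho, Nov 12→Xiong+Dana, Nov 13→Cho, Nov 14→Xiong, Nov 15→Dubois, Nov 16→Cho.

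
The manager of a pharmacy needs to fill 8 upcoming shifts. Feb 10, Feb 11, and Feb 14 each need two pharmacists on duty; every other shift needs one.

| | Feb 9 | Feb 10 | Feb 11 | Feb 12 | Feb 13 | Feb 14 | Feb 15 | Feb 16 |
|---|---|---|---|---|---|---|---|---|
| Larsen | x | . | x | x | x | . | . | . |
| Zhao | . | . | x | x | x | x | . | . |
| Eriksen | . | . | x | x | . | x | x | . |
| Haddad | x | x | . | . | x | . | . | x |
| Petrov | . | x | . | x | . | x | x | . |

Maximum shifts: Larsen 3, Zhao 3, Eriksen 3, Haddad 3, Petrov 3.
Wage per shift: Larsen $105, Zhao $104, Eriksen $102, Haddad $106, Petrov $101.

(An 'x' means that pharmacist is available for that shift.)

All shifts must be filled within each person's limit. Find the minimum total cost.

Feb 10 can only be covered by Haddad and Petrov, so that assignment is forced.
Feb 16 can only be covered by Haddad, so that assignment is forced.
Picking the cheapest available pharmacist for each shift independently would cost $1133, but that ignores the shift limits.
An optimal schedule: Feb 9→Larsen, Feb 10→Petrov+Haddad, Feb 11→Eriksen+Zhao, Feb 12→Eriksen, Feb 13→Zhao, Feb 14→Petrov+Eriksen, Feb 15→Petrov, Feb 16→Haddad.
Total: 105 + 101 + 106 + 102 + 104 + 102 + 104 + 101 + 102 + 101 + 106 = $1134.

$1134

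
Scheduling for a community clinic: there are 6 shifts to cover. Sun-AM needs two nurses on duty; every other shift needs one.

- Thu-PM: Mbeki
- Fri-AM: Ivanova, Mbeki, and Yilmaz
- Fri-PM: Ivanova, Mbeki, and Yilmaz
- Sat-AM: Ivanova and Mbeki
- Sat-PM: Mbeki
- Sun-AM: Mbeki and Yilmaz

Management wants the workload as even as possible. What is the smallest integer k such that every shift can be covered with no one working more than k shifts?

With 3 nurses and 7 worker-slots to fill, someone must work at least ⌈7/3⌉ = 3 shifts, so k ≥ 3.
k = 3 works: Thu-PM→Mbeki, Fri-AM→Ivanova, Fri-PM→Ivanova, Sat-AM→Ivanova, Sat-PM→Mbeki, Sun-AM→Mbeki+Yilmaz.
Loads: Ivanova 3, Mbeki 3, Yilmaz 1 — all ≤ 3.

3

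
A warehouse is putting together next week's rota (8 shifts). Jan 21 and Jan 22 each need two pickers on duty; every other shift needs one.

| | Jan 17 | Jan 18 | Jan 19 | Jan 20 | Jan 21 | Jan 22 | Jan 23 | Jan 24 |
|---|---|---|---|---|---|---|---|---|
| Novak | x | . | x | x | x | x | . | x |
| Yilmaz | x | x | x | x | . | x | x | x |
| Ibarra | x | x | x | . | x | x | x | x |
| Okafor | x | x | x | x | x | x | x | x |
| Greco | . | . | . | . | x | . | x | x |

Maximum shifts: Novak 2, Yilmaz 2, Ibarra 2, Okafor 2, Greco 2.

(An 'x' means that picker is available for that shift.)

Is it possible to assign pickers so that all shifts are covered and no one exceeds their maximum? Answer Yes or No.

One valid schedule: Jan 17→Novak, Jan 18→Yilmaz, Jan 19→Yilmaz, Jan 20→Novak, Jan 21→Okafor+Greco, Jan 22→Ibarra+Okafor, Jan 23→Ibarra, Jan 24→Greco.
Loads: Novak 2/2, Yilmaz 2/2, Ibarra 2/2, Okafor 2/2, Greco 2/2 — all within limits.

Yes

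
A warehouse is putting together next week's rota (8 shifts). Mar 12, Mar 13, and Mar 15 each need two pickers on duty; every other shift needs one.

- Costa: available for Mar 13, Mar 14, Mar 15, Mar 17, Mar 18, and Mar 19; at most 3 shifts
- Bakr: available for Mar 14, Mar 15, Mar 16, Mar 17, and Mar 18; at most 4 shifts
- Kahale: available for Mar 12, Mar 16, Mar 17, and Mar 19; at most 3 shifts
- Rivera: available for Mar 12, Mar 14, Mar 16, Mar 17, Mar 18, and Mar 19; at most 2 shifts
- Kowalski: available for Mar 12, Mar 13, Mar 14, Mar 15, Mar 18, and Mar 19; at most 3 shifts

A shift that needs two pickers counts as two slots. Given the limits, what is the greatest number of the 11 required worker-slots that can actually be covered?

11

Total capacity across all pickers is 3+4+3+2+3 = 15, and 11 slots are needed, so at most 11 can be filled.
An assignment achieving 11: Mar 12→Kahale+Rivera, Mar 13→Costa+Kowalski, Mar 14→Costa, Mar 15→Costa+Bakr, Mar 16→Bakr, Mar 17→Bakr, Mar 18→Bakr, Mar 19→Kahale.
Loads: Costa 3/3, Bakr 4/4, Kahale 2/3, Rivera 1/2, Kowalski 1/3.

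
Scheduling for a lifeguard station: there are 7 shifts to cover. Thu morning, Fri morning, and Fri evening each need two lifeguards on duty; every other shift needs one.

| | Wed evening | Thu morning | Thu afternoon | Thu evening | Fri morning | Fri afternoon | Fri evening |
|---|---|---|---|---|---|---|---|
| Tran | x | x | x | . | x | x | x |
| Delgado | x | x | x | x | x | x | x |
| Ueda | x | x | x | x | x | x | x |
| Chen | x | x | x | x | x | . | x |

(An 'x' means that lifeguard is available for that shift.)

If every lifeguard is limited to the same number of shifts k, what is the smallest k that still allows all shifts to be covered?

With 4 lifeguards and 10 worker-slots to fill, someone must work at least ⌈10/4⌉ = 3 shifts, so k ≥ 3.
k = 3 works: Wed evening→Tran, Thu morning→Delgado+Ueda, Thu afternoon→Tran, Thu evening→Delgado, Fri morning→Delgado+Ueda, Fri afternoon→Tran, Fri evening→Ueda+Chen.
Loads: Tran 3, Delgado 3, Ueda 3, Chen 1 — all ≤ 3.

3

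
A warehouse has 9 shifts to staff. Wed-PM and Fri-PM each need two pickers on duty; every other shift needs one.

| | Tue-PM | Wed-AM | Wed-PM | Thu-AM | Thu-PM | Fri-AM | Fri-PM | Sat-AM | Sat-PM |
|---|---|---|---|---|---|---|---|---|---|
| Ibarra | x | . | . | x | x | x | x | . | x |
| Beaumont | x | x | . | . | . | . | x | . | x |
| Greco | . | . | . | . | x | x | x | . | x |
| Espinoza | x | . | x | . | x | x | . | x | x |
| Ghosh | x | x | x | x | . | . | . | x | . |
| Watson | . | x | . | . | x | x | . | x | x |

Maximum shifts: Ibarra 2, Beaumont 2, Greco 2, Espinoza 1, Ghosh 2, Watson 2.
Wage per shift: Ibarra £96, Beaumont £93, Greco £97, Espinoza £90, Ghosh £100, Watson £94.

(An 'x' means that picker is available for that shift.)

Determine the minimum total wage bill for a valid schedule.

£1050

Wed-PM can only be covered by Espinoza and Ghosh, so that assignment is forced.
Picking the cheapest available picker for each shift independently would cost £1018, but that ignores the shift limits.
An optimal schedule: Tue-PM→Ghosh, Wed-AM→Beaumont, Wed-PM→Espinoza+Ghosh, Thu-AM→Ibarra, Thu-PM→Greco, Fri-AM→Greco, Fri-PM→Ibarra+Beaumont, Sat-AM→Watson, Sat-PM→Watson.
Total: 100 + 93 + 90 + 100 + 96 + 97 + 97 + 96 + 93 + 94 + 94 = £1050.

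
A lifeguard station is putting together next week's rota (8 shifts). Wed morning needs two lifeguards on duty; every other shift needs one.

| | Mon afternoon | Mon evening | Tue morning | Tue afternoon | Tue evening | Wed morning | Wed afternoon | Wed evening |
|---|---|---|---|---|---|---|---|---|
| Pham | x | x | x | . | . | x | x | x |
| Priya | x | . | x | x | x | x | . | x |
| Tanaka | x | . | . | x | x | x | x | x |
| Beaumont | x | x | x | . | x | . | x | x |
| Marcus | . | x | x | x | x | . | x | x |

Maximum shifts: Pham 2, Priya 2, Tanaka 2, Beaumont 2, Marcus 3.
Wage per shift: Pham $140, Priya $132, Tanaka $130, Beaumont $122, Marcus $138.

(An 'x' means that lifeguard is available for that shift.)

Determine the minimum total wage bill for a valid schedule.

$1182

Picking the cheapest available lifeguard for each shift independently would cost $1124, but that ignores the shift limits.
An optimal schedule: Mon afternoon→Beaumont, Mon evening→Beaumont, Tue morning→Priya, Tue afternoon→Tanaka, Tue evening→Marcus, Wed morning→Tanaka+Priya, Wed afternoon→Marcus, Wed evening→Marcus.
Total: 122 + 122 + 132 + 130 + 138 + 130 + 132 + 138 + 138 = $1182.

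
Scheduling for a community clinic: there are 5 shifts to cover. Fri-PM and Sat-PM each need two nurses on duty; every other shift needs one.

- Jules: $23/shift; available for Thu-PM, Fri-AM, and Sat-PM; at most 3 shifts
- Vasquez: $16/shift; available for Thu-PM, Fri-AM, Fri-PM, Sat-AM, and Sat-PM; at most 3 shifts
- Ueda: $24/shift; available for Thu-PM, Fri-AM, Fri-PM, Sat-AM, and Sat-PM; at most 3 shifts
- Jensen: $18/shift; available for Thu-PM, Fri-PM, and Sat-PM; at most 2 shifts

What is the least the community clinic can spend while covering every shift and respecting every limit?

Picking the cheapest available nurse for each shift independently would cost $116, but that ignores the shift limits.
An optimal schedule: Thu-PM→Jules, Fri-AM→Vasquez, Fri-PM→Vasquez+Jensen, Sat-AM→Vasquez, Sat-PM→Jensen+Jules.
Total: 23 + 16 + 16 + 18 + 16 + 18 + 23 = $130.

$130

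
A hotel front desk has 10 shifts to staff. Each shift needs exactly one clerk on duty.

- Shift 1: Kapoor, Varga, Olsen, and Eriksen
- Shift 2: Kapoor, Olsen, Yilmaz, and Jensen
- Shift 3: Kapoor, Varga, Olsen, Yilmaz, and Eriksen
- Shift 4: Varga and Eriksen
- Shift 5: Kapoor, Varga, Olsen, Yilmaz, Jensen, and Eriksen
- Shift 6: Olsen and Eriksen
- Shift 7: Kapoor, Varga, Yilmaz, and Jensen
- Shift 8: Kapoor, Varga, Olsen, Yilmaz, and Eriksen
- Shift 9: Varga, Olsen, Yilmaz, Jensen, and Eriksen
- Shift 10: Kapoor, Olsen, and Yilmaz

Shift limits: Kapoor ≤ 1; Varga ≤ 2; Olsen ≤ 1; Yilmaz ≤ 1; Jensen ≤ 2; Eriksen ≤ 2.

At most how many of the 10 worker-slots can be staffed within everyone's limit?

9

Total capacity across all clerks is 1+2+1+1+2+2 = 9, and 10 slots are needed, so at most 9 can be filled.
An assignment achieving 9: Shift 1→Varga, Shift 2→Yilmaz, Shift 3→Eriksen, Shift 4→Varga, Shift 6→Olsen, Shift 7→Jensen, Shift 8→Eriksen, Shift 9→Jensen, Shift 10→Kapoor.
Loads: Kapoor 1/1, Varga 2/2, Olsen 1/1, Yilmaz 1/1, Jensen 2/2, Eriksen 2/2.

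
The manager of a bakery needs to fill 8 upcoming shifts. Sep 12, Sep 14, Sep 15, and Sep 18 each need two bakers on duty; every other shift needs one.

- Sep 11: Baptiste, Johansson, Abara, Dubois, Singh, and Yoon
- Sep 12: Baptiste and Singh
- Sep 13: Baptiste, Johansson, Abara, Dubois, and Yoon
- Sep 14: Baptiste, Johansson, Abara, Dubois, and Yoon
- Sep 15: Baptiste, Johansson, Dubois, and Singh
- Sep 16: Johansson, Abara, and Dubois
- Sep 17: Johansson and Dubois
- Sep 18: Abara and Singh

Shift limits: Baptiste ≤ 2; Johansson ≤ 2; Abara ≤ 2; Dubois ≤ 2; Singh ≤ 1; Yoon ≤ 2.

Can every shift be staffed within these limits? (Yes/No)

Shifts {Sep 12, Sep 18} need 4 worker-slots in total, but the bakers available for any of those shifts (Baptiste, Abara, and Singh) can supply at most 3 among them. So no valid schedule exists.

No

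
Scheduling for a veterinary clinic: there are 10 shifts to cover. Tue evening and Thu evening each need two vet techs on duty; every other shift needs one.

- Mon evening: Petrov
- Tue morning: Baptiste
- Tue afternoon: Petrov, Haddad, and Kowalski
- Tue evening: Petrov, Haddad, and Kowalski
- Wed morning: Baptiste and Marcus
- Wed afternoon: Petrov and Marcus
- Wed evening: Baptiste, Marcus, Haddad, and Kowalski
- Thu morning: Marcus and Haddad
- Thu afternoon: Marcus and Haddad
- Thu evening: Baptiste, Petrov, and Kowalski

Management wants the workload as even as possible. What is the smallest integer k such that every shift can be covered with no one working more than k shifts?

With 5 vet techs and 12 worker-slots to fill, someone must work at least ⌈12/5⌉ = 3 shifts, so k ≥ 3.
k = 3 works: Mon evening→Petrov, Tue morning→Baptiste, Tue afternoon→Petrov, Tue evening→Haddad+Kowalski, Wed morning→Baptiste, Wed afternoon→Petrov, Wed evening→Marcus, Thu morning→Marcus, Thu afternoon→Marcus, Thu evening→Baptiste+Kowalski.
Loads: Baptiste 3, Petrov 3, Marcus 3, Haddad 1, Kowalski 2 — all ≤ 3.

3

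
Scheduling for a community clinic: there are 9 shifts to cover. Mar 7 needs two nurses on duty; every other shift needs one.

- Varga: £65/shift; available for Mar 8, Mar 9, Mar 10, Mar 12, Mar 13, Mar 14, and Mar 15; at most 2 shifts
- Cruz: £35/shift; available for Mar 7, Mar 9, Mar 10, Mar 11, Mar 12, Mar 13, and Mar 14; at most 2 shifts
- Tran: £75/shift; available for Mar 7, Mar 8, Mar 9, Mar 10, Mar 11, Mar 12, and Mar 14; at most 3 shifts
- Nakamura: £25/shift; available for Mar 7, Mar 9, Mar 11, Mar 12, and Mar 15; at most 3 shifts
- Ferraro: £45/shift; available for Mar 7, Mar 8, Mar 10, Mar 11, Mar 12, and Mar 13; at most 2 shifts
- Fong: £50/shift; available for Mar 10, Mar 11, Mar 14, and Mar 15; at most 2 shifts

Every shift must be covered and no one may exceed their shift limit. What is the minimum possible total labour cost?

Picking the cheapest available nurse for each shift independently would cost £310, but that ignores the shift limits.
An optimal schedule: Mar 7→Nakamura+Ferraro, Mar 8→Ferraro, Mar 9→Nakamura, Mar 10→Fong, Mar 11→Fong, Mar 12→Varga, Mar 13→Cruz, Mar 14→Cruz, Mar 15→Nakamura.
Total: 25 + 45 + 45 + 25 + 50 + 50 + 65 + 35 + 35 + 25 = £400.

£400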